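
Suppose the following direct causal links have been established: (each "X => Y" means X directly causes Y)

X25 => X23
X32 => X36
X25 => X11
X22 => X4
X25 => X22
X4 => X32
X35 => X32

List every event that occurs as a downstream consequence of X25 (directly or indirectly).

Direct effects: X23, X22, X11.
2 steps out: X4.
3 steps out: X32.
4 steps out: X36.
Not reachable from it: X35.

X11, X22, X23, X32, X36, X4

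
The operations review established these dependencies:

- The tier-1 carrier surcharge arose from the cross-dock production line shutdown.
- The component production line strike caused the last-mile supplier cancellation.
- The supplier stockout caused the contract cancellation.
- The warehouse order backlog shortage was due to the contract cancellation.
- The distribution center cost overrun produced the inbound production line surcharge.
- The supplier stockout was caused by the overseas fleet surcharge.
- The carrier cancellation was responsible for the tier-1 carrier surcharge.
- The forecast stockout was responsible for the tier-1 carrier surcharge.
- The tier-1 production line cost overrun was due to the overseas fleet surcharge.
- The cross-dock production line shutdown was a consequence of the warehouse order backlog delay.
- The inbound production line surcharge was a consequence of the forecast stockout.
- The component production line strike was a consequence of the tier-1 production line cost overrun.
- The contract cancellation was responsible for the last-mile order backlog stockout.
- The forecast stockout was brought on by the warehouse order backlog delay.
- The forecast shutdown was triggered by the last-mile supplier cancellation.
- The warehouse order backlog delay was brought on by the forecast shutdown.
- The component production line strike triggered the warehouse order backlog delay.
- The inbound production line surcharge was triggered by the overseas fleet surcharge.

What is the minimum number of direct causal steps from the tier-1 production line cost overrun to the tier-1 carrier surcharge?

4

Shortest chain: the tier-1 production line cost overrun → the component production line strike → the warehouse order backlog delay → the cross-dock production line shutdown → the tier-1 carrier surcharge.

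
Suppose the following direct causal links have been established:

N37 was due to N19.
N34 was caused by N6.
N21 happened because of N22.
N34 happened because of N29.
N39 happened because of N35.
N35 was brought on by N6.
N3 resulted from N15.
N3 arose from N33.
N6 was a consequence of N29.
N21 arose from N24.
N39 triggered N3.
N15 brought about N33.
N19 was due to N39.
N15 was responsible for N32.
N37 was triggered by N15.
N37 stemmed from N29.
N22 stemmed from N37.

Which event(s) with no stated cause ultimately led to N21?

N15, N24, N29

Tracing upstream from N21: N21 ← N22 ← N37 ← N29.
A separate upstream branch: N21 ← N22 ← N37 ← N15.
A separate upstream branch: N21 ← N24.
Each of those chain origins has no stated cause.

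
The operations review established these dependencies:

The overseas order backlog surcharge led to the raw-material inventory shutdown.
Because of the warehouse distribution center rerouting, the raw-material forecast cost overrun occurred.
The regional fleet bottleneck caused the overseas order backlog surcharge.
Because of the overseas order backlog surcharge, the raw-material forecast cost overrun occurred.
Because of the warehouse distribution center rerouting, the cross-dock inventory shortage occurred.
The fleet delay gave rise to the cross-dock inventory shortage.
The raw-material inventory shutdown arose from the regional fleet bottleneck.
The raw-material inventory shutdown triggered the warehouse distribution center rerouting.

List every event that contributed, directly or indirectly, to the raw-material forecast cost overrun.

the overseas order backlog surcharge, the raw-material inventory shutdown, the regional fleet bottleneck, the warehouse distribution center rerouting

Immediate causes of the raw-material forecast cost overrun: the overseas order backlog surcharge, the warehouse distribution center rerouting.
Further upstream: the regional fleet bottleneck, the raw-material inventory shutdown.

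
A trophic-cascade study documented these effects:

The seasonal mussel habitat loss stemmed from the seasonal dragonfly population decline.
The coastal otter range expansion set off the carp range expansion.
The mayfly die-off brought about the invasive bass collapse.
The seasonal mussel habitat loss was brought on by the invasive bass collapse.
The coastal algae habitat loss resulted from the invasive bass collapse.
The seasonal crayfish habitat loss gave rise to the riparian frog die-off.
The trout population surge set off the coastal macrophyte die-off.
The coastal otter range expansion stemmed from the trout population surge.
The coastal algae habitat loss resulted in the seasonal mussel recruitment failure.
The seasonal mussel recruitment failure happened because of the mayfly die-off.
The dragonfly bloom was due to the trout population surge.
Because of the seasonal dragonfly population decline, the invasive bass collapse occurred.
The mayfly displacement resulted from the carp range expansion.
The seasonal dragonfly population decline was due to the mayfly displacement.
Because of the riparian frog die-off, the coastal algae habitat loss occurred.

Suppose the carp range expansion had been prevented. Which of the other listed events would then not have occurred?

the mayfly displacement, the seasonal dragonfly population decline

Downstream of the carp range expansion: the mayfly displacement, the seasonal dragonfly population decline, the invasive bass collapse, the seasonal mussel habitat loss, the coastal algae habitat loss, the seasonal mussel recruitment failure.
Of those, still caused via another path: the invasive bass collapse, the seasonal mussel habitat loss, the coastal algae habitat loss, the seasonal mussel recruitment failure.
The remainder have no surviving cause.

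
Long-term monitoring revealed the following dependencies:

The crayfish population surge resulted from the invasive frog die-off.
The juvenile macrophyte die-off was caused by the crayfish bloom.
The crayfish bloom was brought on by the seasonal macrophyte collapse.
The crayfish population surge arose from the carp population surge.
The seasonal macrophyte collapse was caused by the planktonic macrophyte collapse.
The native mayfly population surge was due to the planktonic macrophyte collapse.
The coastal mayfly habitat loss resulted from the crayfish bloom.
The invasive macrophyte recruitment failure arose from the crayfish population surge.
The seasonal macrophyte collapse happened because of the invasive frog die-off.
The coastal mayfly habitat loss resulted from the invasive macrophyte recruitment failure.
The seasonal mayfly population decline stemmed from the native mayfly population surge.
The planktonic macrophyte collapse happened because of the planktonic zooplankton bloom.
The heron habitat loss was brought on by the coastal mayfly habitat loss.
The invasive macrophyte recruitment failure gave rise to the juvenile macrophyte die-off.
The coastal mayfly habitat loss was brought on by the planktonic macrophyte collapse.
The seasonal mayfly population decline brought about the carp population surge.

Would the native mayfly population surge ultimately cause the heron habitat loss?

There is a causal chain: the native mayfly population surge → the seasonal mayfly population decline → the carp population surge → the crayfish population surge → the invasive macrophyte recruitment failure → the coastal mayfly habitat loss → the heron habitat loss.

Yes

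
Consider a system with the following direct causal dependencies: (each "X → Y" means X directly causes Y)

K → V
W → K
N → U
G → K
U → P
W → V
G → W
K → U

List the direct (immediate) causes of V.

K, W

Upstream contributors include G, but only K, W feed directly into V.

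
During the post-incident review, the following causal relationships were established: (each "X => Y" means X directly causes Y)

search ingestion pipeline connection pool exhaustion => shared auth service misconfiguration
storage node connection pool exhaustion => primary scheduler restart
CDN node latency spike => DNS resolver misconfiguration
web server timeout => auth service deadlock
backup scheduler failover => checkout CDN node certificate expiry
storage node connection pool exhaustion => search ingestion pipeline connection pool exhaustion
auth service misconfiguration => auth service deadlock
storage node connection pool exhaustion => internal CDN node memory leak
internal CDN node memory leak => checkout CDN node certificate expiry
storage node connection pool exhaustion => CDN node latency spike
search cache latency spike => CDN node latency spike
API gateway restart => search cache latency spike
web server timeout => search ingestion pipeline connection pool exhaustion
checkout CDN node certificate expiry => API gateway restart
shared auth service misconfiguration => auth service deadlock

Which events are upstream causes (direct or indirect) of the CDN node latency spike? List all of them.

Immediate causes of the CDN node latency spike: the storage node connection pool exhaustion, the search cache latency spike.
Further upstream: the backup scheduler failover, the internal CDN node memory leak, the checkout CDN node certificate expiry, the API gateway restart.

the API gateway restart, the backup scheduler failover, the checkout CDN node certificate expiry, the internal CDN node memory leak, the search cache latency spike, the storage node connection pool exhaustion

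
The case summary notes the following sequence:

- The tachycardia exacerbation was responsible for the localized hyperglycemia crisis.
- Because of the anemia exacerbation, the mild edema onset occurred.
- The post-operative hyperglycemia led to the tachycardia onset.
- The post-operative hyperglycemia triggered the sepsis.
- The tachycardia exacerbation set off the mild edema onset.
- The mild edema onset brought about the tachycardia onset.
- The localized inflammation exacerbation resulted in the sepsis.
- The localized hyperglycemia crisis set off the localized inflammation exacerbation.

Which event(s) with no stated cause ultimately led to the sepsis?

the post-operative hyperglycemia, the tachycardia exacerbation

Tracing upstream from the sepsis: the sepsis ← the localized inflammation exacerbation ← the localized hyperglycemia crisis ← the tachycardia exacerbation.
A separate upstream branch: the sepsis ← the post-operative hyperglycemia.
Each of those chain origins has no stated cause.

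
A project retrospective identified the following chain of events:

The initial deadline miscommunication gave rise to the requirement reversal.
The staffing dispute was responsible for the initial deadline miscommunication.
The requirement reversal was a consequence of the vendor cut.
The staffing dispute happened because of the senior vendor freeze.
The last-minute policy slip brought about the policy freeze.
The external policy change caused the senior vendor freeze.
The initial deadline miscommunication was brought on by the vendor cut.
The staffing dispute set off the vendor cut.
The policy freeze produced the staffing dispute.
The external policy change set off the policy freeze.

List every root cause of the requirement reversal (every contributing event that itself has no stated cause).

the external policy change, the last-minute policy slip

Tracing upstream from the requirement reversal: the requirement reversal ← the vendor cut ← the staffing dispute ← the senior vendor freeze ← the external policy change.
A separate upstream branch: the requirement reversal ← the vendor cut ← the staffing dispute ← the policy freeze ← the last-minute policy slip.
Each of those chain origins has no stated cause.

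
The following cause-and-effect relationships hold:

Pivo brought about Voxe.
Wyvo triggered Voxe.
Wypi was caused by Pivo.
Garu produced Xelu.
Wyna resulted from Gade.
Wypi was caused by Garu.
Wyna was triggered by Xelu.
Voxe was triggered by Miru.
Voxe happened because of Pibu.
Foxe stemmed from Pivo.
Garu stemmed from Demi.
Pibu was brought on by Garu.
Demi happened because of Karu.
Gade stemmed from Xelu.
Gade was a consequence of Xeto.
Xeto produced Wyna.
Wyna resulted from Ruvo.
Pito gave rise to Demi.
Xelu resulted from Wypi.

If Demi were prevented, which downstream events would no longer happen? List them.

Garu, Pibu

Downstream of Demi: Garu, Wypi, Pibu, Xelu, Gade, Wyna, Voxe.
Of those, still caused via another path: Wypi, Xelu, Gade, Wyna, Voxe.
The remainder have no surviving cause.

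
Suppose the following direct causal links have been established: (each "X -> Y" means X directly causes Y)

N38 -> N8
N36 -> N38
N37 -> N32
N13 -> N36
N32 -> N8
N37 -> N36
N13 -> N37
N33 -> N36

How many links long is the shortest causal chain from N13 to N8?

3

Shortest chain: N13 → N37 → N32 → N8.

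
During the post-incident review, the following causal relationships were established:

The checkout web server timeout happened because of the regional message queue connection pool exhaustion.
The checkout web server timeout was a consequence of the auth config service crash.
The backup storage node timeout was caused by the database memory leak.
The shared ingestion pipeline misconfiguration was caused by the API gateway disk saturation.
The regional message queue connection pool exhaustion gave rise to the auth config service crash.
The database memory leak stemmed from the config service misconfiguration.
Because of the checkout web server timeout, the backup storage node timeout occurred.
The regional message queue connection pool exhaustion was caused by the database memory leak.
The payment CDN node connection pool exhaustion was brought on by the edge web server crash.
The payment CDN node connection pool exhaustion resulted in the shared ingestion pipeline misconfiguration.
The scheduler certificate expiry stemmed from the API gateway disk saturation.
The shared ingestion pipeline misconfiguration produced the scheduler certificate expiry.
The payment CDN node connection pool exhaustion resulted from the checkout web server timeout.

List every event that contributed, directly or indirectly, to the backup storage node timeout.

Immediate causes of the backup storage node timeout: the database memory leak, the checkout web server timeout.
Further upstream: the config service misconfiguration, the regional message queue connection pool exhaustion, the auth config service crash.

the auth config service crash, the checkout web server timeout, the config service misconfiguration, the database memory leak, the regional message queue connection pool exhaustion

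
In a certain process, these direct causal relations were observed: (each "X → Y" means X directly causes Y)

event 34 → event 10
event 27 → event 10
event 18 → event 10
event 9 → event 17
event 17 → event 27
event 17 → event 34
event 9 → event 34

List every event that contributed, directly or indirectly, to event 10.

event 17, event 18, event 27, event 34, event 9

Immediate causes of event 10: event 27, event 34, event 18.
Further upstream: event 9, event 17.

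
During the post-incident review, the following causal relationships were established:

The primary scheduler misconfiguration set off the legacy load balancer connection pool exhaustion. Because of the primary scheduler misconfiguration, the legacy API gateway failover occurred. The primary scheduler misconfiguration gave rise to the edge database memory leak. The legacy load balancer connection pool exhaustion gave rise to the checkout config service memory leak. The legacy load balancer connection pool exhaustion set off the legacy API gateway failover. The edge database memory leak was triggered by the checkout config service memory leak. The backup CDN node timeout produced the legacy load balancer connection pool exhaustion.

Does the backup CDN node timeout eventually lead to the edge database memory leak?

There is a causal chain: the backup CDN node timeout → the legacy load balancer connection pool exhaustion → the checkout config service memory leak → the edge database memory leak.

Yes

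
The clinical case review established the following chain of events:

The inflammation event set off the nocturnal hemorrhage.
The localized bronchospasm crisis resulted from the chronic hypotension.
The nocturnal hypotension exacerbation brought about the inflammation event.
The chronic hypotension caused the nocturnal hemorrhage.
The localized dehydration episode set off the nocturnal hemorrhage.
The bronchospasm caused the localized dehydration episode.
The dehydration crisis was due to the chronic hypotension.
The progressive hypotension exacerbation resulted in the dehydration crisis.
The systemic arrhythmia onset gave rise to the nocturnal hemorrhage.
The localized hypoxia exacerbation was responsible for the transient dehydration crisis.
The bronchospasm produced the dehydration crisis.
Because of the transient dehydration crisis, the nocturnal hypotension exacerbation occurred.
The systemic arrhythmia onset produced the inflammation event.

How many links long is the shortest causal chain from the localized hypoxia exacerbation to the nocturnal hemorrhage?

Shortest chain: the localized hypoxia exacerbation → the transient dehydration crisis → the nocturnal hypotension exacerbation → the inflammation event → the nocturnal hemorrhage.

4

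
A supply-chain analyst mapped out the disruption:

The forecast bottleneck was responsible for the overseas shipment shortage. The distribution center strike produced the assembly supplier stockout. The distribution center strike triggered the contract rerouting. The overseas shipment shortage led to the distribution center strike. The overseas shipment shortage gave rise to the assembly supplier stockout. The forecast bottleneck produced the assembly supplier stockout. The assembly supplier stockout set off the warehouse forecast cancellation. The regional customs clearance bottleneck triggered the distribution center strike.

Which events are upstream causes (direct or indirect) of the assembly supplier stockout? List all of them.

the distribution center strike, the forecast bottleneck, the overseas shipment shortage, the regional customs clearance bottleneck

Immediate causes of the assembly supplier stockout: the forecast bottleneck, the overseas shipment shortage, the distribution center strike.
Further upstream: the regional customs clearance bottleneck.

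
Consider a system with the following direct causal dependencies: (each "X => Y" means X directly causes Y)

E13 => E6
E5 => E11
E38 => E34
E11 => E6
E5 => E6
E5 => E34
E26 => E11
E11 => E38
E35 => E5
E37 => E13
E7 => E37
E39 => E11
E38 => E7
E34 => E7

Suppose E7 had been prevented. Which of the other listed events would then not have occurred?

E13, E37

Downstream of E7: E37, E13, E6.
Of those, still caused via another path: E6.
The remainder have no surviving cause.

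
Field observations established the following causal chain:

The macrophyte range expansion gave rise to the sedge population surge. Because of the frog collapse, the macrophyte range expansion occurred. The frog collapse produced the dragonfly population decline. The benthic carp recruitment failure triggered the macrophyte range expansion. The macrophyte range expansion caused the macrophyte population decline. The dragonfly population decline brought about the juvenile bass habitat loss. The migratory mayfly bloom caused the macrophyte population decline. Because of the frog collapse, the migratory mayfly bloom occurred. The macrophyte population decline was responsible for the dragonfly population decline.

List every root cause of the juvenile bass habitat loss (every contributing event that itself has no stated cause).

Tracing upstream from the juvenile bass habitat loss: the juvenile bass habitat loss ← the dragonfly population decline ← the frog collapse.
A separate upstream branch: the juvenile bass habitat loss ← the dragonfly population decline ← the macrophyte population decline ← the macrophyte range expansion ← the benthic carp recruitment failure.
Each of those chain origins has no stated cause.

the benthic carp recruitment failure, the frog collapse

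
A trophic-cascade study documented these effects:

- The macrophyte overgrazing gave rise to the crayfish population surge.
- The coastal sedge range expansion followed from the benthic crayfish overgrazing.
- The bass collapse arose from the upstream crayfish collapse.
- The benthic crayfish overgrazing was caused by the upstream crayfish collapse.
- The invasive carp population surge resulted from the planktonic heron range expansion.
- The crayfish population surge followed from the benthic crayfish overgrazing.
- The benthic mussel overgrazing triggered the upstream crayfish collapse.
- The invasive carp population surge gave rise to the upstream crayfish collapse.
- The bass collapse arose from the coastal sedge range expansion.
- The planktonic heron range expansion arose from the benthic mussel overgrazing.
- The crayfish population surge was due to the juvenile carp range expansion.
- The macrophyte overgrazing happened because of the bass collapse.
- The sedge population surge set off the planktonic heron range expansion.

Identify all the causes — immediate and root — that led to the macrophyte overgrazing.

the bass collapse, the benthic crayfish overgrazing, the benthic mussel overgrazing, the coastal sedge range expansion, the invasive carp population surge, the planktonic heron range expansion, the sedge population surge, the upstream crayfish collapse

Immediate cause of the macrophyte overgrazing: the bass collapse.
Further upstream: the sedge population surge, the benthic mussel overgrazing, the planktonic heron range expansion, the invasive carp population surge, the upstream crayfish collapse, the benthic crayfish overgrazing, the coastal sedge range expansion.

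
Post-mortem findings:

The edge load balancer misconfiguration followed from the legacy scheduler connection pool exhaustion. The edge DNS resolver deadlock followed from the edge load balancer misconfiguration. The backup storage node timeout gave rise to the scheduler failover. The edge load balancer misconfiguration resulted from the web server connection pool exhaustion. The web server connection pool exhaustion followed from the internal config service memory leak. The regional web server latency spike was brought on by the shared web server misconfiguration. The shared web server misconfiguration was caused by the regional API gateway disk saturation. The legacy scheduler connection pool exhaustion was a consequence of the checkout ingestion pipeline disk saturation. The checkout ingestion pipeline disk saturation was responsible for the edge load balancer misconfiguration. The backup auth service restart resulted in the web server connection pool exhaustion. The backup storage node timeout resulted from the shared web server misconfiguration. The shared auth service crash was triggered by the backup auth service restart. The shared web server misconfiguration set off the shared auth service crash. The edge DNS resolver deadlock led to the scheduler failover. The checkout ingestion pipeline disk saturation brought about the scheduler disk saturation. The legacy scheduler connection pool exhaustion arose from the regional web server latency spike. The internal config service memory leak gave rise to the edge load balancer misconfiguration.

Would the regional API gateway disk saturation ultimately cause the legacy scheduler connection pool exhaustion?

There is a causal chain: the regional API gateway disk saturation → the shared web server misconfiguration → the regional web server latency spike → the legacy scheduler connection pool exhaustion.

Yes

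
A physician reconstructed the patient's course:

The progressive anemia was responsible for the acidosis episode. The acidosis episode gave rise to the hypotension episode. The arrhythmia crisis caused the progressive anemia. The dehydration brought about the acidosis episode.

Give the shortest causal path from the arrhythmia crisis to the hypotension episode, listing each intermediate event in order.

the arrhythmia crisis → the progressive anemia
the progressive anemia → the acidosis episode
the acidosis episode → the hypotension episode
Length: 3 steps.

the arrhythmia crisis → the progressive anemia → the acidosis episode → the hypotension episode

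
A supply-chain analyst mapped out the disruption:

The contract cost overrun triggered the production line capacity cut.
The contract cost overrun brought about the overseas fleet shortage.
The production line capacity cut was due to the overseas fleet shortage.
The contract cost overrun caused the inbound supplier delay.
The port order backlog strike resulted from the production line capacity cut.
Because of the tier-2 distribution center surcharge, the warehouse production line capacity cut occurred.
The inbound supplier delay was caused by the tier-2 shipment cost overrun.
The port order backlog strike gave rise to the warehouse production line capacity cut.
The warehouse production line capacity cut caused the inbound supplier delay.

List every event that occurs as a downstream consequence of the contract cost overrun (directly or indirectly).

Direct effects: the overseas fleet shortage, the production line capacity cut, the inbound supplier delay.
2 steps out: the port order backlog strike.
3 steps out: the warehouse production line capacity cut.
Not reachable from it: the tier-2 shipment cost overrun, the tier-2 distribution center surcharge.

the inbound supplier delay, the overseas fleet shortage, the port order backlog strike, the production line capacity cut, the warehouse production line capacity cut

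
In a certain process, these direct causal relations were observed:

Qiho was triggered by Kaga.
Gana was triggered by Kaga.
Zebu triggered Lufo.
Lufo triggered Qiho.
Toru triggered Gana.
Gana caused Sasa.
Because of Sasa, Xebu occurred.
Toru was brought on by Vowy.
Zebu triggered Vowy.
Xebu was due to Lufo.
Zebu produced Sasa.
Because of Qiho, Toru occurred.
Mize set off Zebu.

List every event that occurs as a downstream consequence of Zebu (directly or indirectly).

Direct effects: Vowy, Lufo, Sasa.
2 steps out: Qiho, Toru, Xebu.
3 steps out: Gana.
Not reachable from it: Mize, Kaga.

Gana, Lufo, Qiho, Sasa, Toru, Vowy, Xebu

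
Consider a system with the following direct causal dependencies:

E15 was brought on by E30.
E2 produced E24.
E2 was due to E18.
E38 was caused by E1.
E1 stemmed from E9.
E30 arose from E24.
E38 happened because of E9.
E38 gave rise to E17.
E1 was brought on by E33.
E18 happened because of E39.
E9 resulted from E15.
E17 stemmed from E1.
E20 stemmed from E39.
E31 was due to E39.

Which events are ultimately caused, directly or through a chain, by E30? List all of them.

Direct effects: E15.
2 steps out: E9.
3 steps out: E1, E38.
4 steps out: E17.
Not reachable from it: E39, E31, E20, E33, E18, E2, E24.

E1, E15, E17, E38, E9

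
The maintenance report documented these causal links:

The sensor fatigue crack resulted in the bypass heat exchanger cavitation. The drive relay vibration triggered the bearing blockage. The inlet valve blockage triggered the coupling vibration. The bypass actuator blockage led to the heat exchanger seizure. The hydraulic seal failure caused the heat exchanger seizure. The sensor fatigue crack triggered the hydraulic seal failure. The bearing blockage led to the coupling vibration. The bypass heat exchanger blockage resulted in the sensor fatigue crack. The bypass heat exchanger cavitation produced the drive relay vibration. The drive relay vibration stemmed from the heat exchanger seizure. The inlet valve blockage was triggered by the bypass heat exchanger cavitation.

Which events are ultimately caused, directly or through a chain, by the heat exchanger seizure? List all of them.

the bearing blockage, the coupling vibration, the drive relay vibration

Direct effects: the drive relay vibration.
2 steps out: the bearing blockage.
3 steps out: the coupling vibration.
Not reachable from it: the bypass heat exchanger blockage, the sensor fatigue crack, the bypass heat exchanger cavitation, the hydraulic seal failure, the inlet valve blockage, the bypass actuator blockage.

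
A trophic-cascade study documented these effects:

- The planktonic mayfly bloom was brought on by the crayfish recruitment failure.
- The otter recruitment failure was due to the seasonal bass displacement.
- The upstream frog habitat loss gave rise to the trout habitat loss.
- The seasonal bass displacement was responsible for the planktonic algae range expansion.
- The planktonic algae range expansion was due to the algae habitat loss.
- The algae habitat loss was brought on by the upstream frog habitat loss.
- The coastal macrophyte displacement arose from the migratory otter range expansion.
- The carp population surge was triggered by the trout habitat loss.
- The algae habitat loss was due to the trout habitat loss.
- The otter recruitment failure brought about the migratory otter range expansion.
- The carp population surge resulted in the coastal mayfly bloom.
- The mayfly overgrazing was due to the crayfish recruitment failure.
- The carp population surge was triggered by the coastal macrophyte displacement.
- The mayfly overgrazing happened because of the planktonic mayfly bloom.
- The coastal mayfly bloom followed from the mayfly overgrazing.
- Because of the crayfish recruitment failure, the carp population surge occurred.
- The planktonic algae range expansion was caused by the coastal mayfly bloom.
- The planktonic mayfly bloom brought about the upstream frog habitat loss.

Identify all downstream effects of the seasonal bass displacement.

Direct effects: the otter recruitment failure, the planktonic algae range expansion.
2 steps out: the migratory otter range expansion.
3 steps out: the coastal macrophyte displacement.
4 steps out: the carp population surge.
5 steps out: the coastal mayfly bloom.
Not reachable from it: the crayfish recruitment failure, the planktonic mayfly bloom, the mayfly overgrazing, the upstream frog habitat loss, the trout habitat loss, the algae habitat loss.

the carp population surge, the coastal macrophyte displacement, the coastal mayfly bloom, the migratory otter range expansion, the otter recruitment failure, the planktonic algae range expansion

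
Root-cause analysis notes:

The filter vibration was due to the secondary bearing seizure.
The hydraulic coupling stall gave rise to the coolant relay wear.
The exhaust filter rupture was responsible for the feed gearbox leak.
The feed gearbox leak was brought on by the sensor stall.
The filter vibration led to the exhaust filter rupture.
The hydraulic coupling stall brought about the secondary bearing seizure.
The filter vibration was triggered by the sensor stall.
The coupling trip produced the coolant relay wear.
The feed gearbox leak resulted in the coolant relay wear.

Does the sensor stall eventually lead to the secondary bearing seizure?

No

The sensor stall leads to the filter vibration, the exhaust filter rupture, the feed gearbox leak, the coolant relay wear; the secondary bearing seizure is not among them.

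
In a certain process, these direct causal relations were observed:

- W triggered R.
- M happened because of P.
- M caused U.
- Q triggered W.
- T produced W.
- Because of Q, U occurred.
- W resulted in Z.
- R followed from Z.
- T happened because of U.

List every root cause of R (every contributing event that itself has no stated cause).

P, Q

Tracing upstream from R: R ← W ← T ← U ← M ← P.
A separate upstream branch: R ← W ← Q.
Each of those chain origins has no stated cause.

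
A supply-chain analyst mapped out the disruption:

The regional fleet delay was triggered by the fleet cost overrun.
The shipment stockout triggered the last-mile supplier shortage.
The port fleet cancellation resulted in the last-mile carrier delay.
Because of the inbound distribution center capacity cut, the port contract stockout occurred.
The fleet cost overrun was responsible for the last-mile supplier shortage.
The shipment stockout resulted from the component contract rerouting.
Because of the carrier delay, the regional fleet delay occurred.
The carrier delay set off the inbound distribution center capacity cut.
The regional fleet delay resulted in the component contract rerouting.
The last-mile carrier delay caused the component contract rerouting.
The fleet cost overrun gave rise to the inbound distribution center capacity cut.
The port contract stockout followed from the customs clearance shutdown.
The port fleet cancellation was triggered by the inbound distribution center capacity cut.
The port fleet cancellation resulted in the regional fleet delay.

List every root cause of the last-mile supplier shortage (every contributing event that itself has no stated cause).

Tracing upstream from the last-mile supplier shortage: the last-mile supplier shortage ← the fleet cost overrun.
A separate upstream branch: the last-mile supplier shortage ← the shipment stockout ← the component contract rerouting ← the regional fleet delay ← the carrier delay.
Each of those chain origins has no stated cause.

the carrier delay, the fleet cost overrun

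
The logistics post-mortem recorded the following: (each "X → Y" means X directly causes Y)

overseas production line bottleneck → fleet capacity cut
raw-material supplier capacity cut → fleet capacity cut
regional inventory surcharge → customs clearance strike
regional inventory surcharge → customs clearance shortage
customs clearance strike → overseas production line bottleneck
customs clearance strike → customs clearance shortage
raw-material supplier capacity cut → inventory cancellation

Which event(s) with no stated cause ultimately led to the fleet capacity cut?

the raw-material supplier capacity cut, the regional inventory surcharge

Tracing upstream from the fleet capacity cut: the fleet capacity cut ← the overseas production line bottleneck ← the customs clearance strike ← the regional inventory surcharge.
A separate upstream branch: the fleet capacity cut ← the raw-material supplier capacity cut.
Each of those chain origins has no stated cause.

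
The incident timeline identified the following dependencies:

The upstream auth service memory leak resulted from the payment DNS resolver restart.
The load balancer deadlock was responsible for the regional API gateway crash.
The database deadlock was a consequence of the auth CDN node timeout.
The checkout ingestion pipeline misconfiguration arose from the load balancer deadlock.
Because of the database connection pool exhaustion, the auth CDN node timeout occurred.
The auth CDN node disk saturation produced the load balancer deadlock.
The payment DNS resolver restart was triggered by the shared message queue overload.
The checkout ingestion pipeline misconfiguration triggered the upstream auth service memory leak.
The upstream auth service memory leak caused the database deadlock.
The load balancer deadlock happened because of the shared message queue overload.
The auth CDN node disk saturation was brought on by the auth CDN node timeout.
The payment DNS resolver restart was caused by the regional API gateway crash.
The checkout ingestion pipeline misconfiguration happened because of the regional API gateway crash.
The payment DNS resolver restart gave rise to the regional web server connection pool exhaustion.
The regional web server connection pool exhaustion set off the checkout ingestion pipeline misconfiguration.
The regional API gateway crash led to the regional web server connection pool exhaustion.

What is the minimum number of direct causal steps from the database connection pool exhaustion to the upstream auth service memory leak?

5

Shortest chain: the database connection pool exhaustion → the auth CDN node timeout → the auth CDN node disk saturation → the load balancer deadlock → the checkout ingestion pipeline misconfiguration → the upstream auth service memory leak.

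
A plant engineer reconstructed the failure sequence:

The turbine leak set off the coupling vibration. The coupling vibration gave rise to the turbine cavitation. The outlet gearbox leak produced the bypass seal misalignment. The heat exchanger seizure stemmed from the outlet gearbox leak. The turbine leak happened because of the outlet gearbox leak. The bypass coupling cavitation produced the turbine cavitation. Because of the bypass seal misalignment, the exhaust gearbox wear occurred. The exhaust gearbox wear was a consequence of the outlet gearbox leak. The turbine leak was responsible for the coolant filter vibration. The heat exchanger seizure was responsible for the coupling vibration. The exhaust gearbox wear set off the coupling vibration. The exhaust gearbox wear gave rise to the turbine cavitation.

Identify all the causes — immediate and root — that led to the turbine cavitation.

Immediate causes of the turbine cavitation: the exhaust gearbox wear, the bypass coupling cavitation, the coupling vibration.
Further upstream: the outlet gearbox leak, the bypass seal misalignment, the turbine leak, the heat exchanger seizure.

the bypass coupling cavitation, the bypass seal misalignment, the coupling vibration, the exhaust gearbox wear, the heat exchanger seizure, the outlet gearbox leak, the turbine leak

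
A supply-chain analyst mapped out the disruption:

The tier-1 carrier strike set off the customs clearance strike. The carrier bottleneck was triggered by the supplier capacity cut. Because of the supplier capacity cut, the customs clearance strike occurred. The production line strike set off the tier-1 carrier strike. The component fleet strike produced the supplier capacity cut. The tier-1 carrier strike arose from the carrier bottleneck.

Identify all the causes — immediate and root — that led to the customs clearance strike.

Immediate causes of the customs clearance strike: the supplier capacity cut, the tier-1 carrier strike.
Further upstream: the component fleet strike, the carrier bottleneck, the production line strike.

the carrier bottleneck, the component fleet strike, the production line strike, the supplier capacity cut, the tier-1 carrier strike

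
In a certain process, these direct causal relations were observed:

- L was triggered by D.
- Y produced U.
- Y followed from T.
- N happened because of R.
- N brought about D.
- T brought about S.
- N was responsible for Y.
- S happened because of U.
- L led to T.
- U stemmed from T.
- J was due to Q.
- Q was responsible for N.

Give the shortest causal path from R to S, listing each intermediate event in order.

R → N
N → Y
Y → U
U → S
Length: 4 steps.

R → N → Y → U → S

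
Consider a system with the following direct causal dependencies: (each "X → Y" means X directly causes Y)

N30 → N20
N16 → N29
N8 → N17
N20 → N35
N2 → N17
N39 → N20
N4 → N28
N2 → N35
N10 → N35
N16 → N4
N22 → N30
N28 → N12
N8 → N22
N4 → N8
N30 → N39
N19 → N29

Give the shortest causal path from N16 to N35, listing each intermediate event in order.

N16 → N4 → N8 → N22 → N30 → N20 → N35

N16 → N4
N4 → N8
N8 → N22
N22 → N30
N30 → N20
N20 → N35
Length: 6 steps.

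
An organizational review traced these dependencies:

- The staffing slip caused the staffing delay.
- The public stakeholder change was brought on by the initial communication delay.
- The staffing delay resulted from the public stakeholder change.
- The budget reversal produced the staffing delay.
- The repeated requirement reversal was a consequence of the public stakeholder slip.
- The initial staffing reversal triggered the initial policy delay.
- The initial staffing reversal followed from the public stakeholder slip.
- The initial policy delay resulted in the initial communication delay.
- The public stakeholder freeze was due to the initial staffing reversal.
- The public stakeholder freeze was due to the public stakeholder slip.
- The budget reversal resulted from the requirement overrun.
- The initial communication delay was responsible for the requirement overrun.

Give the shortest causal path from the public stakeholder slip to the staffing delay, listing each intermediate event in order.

the public stakeholder slip → the initial staffing reversal
the initial staffing reversal → the initial policy delay
the initial policy delay → the initial communication delay
the initial communication delay → the public stakeholder change
the public stakeholder change → the staffing delay
Length: 5 steps.

the public stakeholder slip → the initial staffing reversal → the initial policy delay → the initial communication delay → the public stakeholder change → the staffing delay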